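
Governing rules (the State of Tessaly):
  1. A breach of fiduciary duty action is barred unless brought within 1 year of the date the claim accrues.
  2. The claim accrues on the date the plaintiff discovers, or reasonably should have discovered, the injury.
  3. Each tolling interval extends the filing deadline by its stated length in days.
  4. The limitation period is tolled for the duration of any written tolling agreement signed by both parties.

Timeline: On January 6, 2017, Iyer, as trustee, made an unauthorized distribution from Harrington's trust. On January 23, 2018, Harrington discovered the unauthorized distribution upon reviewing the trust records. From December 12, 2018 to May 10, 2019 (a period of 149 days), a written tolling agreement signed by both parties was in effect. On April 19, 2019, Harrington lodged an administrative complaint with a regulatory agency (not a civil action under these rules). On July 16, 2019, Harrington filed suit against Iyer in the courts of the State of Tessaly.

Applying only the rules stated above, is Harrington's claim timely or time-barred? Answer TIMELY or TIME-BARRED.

TIME-BARRED

Under the discovery rule, the claim accrued on January 23, 2018, when Harrington discovered the injury — not on the January 6, 2017 date of the underlying act.
The untolled deadline — 1 year after January 23, 2018 — is January 23, 2019.
The period was tolled for 149 days by the written tolling agreement (December 12, 2018 to May 10, 2019), pushing the deadline to June 21, 2019.
Nothing else in the chronology tolls or restarts the period.
The July 16, 2019 filing falls after the June 21, 2019 deadline; the claim is time-barred.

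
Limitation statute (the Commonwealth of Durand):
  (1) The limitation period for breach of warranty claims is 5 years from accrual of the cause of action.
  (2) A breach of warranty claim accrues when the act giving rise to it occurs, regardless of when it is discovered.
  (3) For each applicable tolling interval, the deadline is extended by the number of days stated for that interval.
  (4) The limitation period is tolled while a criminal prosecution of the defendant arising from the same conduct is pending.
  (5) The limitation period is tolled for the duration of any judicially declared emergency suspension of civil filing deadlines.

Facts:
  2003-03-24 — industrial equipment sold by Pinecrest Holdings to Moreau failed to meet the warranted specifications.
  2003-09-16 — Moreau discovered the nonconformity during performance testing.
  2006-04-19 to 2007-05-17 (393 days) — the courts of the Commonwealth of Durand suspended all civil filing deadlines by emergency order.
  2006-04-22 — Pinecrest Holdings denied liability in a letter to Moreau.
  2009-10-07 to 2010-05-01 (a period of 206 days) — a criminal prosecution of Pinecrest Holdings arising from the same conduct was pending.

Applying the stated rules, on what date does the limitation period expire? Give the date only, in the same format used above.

Accrual is governed by the date of the act, so the period began to run on 2003-03-24; the later discovery on 2003-09-16 is irrelevant under the stated rule.
Adding the 5 years base period to 2003-03-24 gives a deadline of 2008-03-24, before any tolling.
The emergency suspension of filing deadlines from 2006-04-19 to 2007-05-17 tolled the period for 393 days, extending the deadline to 2009-04-21.
The pending criminal prosecution starting 2009-10-07 came too late — the period had run on 2009-04-21 — and so does not extend the deadline.
Nothing else in the chronology tolls or restarts the period.

2009-04-21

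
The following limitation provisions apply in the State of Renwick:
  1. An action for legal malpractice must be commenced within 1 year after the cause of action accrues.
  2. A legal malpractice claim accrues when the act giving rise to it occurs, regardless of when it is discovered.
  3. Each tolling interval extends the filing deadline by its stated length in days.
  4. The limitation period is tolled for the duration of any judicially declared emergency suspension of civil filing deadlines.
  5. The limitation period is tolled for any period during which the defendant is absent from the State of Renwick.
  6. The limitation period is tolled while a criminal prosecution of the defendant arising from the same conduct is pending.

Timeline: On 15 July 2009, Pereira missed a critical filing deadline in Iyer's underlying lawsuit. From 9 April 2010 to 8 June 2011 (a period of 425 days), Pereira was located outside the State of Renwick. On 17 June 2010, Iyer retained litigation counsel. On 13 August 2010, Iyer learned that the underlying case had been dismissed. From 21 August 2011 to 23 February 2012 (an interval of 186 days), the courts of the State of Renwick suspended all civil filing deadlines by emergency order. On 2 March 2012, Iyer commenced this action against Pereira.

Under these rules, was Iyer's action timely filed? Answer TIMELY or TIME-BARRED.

TIMELY

The claim accrued on 15 July 2009, when the wrongful act occurred; under the stated occurrence rule the 13 August 2010 discovery does not delay accrual.
Adding the 1 year base period to 15 July 2009 gives a deadline of 15 July 2010, before any tolling.
Because the defendant's absence from the jurisdiction ran from 9 April 2010 to 8 June 2011, the deadline is extended by 425 days to 13 September 2011.
Because the emergency suspension of filing deadlines ran from 21 August 2011 to 23 February 2012, the deadline is extended by 186 days to 17 March 2012.
None of the other events listed affects the running of the period under the stated rules.
Filing on 2 March 2012 beat the 17 March 2012 deadline — the action is timely.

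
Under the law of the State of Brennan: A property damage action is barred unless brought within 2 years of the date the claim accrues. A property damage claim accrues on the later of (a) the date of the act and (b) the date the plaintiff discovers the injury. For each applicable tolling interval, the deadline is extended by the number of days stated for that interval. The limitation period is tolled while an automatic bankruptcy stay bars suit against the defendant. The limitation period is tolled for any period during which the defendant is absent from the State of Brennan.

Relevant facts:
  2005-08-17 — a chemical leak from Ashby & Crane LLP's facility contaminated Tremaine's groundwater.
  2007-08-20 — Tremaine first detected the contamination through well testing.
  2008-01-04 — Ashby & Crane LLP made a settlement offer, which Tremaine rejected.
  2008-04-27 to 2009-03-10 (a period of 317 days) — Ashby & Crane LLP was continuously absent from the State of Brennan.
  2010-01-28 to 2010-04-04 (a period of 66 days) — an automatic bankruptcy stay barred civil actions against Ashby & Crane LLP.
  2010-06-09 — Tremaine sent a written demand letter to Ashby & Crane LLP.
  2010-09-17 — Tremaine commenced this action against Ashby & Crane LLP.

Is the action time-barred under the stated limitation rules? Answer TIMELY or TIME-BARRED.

The claim accrued on 2007-08-20 — the later of the 2005-08-17 act and the 2007-08-20 discovery.
The untolled deadline — 2 years after 2007-08-20 — is 2009-08-20.
Because the defendant's absence from the jurisdiction ran from 2008-04-27 to 2009-03-10, the deadline is extended by 317 days to 2010-07-03.
Because the automatic bankruptcy stay ran from 2010-01-28 to 2010-04-04, the deadline is extended by 66 days to 2010-09-07.
The other events in the timeline have no effect on the limitation period under the stated rules.
The 2010-09-17 filing falls after the 2010-09-07 deadline; the claim is time-barred.

TIME-BARRED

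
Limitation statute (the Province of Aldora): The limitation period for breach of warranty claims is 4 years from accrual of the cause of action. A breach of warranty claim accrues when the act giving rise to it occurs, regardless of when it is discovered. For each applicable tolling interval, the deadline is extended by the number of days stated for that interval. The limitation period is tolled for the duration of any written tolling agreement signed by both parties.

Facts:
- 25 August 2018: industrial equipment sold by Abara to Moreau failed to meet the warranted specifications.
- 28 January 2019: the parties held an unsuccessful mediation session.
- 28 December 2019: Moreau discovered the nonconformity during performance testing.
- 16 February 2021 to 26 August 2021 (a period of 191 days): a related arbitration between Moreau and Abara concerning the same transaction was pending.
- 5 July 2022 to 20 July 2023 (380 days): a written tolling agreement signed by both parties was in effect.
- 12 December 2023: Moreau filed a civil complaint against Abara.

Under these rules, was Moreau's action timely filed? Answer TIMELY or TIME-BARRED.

TIME-BARRED

Accrual is governed by the date of the act, so the period began to run on 25 August 2018; the later discovery on 28 December 2019 is irrelevant under the stated rule.
4 years from 25 August 2018 is 25 August 2022.
The period was tolled for 380 days by the written tolling agreement (5 July 2022 to 20 July 2023), pushing the deadline to 9 September 2023.
Although a pending arbitration ran from 16 February 2021 to 26 August 2021, the stated rules do not make that a tolling event, so it is disregarded.
Nothing else in the chronology tolls or restarts the period.
Filing on 12 December 2023 missed the 9 September 2023 deadline — the action is time-barred.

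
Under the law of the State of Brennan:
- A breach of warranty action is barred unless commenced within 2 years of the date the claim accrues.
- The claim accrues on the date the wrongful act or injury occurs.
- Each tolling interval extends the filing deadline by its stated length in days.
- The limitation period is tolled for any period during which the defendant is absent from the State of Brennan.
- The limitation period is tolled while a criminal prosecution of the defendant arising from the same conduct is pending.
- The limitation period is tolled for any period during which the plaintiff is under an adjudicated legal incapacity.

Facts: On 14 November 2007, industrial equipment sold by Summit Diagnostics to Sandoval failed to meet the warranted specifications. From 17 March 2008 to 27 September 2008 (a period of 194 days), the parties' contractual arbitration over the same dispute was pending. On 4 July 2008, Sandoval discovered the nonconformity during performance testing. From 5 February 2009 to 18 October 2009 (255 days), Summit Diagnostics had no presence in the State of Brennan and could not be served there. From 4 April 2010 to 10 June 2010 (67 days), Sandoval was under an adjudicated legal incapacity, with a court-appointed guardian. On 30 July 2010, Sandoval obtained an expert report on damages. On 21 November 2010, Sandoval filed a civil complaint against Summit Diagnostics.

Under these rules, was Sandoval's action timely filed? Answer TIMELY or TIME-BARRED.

TIME-BARRED

The claim accrued on 14 November 2007, when the wrongful act occurred; under the stated occurrence rule the 4 July 2008 discovery does not delay accrual.
The untolled deadline — 2 years after 14 November 2007 — is 14 November 2009.
Because the defendant's absence from the jurisdiction ran from 5 February 2009 to 18 October 2009, the deadline is extended by 255 days to 27 July 2010.
The plaintiff's legal incapacity from 4 April 2010 to 10 June 2010 tolled the period for 67 days, extending the deadline to 2 October 2010.
Although a pending arbitration ran from 17 March 2008 to 27 September 2008, the stated rules do not make that a tolling event, so it is disregarded.
The other events in the timeline have no effect on the limitation period under the stated rules.
The 21 November 2010 filing falls after the 2 October 2010 deadline; the claim is time-barred.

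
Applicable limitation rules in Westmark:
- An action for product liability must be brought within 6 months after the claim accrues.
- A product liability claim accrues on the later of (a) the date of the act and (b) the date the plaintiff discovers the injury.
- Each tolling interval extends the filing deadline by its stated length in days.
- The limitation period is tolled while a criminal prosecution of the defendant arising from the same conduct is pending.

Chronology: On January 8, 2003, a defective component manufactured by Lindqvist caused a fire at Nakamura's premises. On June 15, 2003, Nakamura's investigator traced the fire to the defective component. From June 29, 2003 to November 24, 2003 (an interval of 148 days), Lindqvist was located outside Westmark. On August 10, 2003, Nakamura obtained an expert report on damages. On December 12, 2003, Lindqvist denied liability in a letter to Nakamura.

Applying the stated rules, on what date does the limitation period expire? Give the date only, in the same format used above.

Because discovery on June 15, 2003 post-dates the January 8, 2003 act, accrual under the later-of rule falls on June 15, 2003.
The untolled deadline — 6 months after June 15, 2003 — is December 15, 2003.
No stated provision tolls the period for the defendant's absence, so the interval from June 29, 2003 to November 24, 2003 has no effect on the deadline.
The other events in the timeline have no effect on the limitation period under the stated rules.

December 15, 2003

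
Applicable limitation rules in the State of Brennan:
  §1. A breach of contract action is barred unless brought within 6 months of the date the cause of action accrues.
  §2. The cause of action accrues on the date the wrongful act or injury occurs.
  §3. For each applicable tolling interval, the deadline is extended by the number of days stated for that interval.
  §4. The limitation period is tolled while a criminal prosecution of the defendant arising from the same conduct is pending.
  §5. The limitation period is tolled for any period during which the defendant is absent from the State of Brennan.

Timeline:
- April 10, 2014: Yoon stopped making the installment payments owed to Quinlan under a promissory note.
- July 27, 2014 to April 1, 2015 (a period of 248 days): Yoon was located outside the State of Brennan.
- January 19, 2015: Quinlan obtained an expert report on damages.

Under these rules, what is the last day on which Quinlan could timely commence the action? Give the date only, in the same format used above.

The cause of action accrued on April 10, 2014, the date of the act.
Adding the 6 months base period to April 10, 2014 gives a deadline of October 10, 2014, before any tolling.
Because the defendant's absence from the jurisdiction ran from July 27, 2014 to April 1, 2015, the deadline is extended by 248 days to June 15, 2015.
None of the other events listed affects the running of the period under the stated rules.

June 15, 2015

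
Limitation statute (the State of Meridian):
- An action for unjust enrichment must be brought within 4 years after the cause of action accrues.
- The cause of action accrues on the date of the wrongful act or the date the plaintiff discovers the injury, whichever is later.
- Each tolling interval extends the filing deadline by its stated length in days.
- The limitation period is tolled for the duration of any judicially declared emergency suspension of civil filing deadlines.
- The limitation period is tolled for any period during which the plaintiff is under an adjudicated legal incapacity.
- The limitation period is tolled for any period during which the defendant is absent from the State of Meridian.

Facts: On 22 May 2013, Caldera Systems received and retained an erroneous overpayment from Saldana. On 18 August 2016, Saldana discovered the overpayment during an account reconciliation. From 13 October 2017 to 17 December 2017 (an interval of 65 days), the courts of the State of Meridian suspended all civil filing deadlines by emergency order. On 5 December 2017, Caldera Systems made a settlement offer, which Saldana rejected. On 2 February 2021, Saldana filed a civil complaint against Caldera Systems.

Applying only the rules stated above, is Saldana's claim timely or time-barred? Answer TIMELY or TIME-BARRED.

TIME-BARRED

Taking the later of the act (22 May 2013) and discovery (18 August 2016), the claim accrued on 18 August 2016.
The untolled deadline — 4 years after 18 August 2016 — is 18 August 2020.
The period was tolled for 65 days by the emergency suspension of filing deadlines (13 October 2017 to 17 December 2017), pushing the deadline to 22 October 2020.
The other events in the timeline have no effect on the limitation period under the stated rules.
Saldana filed on 2 February 2021, after the 22 October 2020 deadline, so the action is time-barred.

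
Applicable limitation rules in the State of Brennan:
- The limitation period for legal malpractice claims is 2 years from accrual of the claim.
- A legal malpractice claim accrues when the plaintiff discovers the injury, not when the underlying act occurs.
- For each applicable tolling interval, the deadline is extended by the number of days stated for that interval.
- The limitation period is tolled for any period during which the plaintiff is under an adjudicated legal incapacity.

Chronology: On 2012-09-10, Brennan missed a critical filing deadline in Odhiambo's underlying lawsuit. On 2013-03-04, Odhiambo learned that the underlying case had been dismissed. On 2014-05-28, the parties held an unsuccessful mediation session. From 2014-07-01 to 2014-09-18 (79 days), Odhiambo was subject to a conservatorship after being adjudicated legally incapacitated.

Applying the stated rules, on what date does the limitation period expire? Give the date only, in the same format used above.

Under the discovery rule, the claim accrued on 2013-03-04, when Odhiambo discovered the injury — not on the 2012-09-10 date of the underlying act.
The untolled deadline — 2 years after 2013-03-04 — is 2015-03-04.
The plaintiff's legal incapacity from 2014-07-01 to 2014-09-18 tolled the period for 79 days, extending the deadline to 2015-05-22.
Nothing else in the chronology tolls or restarts the period.

2015-05-22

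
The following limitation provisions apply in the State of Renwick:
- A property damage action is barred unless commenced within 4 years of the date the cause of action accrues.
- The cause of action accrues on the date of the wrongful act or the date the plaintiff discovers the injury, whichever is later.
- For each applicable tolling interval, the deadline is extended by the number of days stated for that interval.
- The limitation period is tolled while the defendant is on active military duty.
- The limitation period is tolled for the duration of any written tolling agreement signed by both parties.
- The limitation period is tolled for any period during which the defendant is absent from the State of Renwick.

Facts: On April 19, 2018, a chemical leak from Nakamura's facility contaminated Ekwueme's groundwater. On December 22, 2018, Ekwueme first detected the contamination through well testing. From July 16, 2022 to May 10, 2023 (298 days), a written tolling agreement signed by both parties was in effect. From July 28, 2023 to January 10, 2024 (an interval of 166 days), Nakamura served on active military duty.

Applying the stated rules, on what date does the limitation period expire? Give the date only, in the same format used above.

March 30, 2024

Taking the later of the act (April 19, 2018) and discovery (December 22, 2018), the claim accrued on December 22, 2018.
The untolled deadline — 4 years after December 22, 2018 — is December 22, 2022.
Because the written tolling agreement ran from July 16, 2022 to May 10, 2023, the deadline is extended by 298 days to October 16, 2023.
Because the defendant's active military service ran from July 28, 2023 to January 10, 2024, the deadline is extended by 166 days to March 30, 2024.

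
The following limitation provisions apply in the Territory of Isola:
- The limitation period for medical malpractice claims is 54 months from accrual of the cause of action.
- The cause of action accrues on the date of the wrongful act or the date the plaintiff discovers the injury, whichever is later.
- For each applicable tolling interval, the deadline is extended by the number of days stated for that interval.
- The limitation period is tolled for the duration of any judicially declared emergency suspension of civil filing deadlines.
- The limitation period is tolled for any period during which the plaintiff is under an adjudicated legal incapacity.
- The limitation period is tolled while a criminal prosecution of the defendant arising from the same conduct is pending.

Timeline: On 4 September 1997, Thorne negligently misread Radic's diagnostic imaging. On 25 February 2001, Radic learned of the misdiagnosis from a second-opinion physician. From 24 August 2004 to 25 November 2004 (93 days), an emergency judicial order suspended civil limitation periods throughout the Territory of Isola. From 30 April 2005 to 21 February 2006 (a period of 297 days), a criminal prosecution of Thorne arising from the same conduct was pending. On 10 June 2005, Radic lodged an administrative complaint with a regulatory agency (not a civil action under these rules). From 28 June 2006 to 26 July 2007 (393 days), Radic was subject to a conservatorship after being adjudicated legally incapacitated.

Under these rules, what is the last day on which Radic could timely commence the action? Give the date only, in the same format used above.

17 October 2007

Taking the later of the act (4 September 1997) and discovery (25 February 2001), the claim accrued on 25 February 2001.
The untolled deadline — 54 months after 25 February 2001 — is 25 August 2005.
Because the emergency suspension of filing deadlines ran from 24 August 2004 to 25 November 2004, the deadline is extended by 93 days to 26 November 2005.
The pending criminal prosecution from 30 April 2005 to 21 February 2006 tolled the period for 297 days, extending the deadline to 19 September 2006.
The period was tolled for 393 days by the plaintiff's legal incapacity (28 June 2006 to 26 July 2007), pushing the deadline to 17 October 2007.
None of the other events listed affects the running of the period under the stated rules.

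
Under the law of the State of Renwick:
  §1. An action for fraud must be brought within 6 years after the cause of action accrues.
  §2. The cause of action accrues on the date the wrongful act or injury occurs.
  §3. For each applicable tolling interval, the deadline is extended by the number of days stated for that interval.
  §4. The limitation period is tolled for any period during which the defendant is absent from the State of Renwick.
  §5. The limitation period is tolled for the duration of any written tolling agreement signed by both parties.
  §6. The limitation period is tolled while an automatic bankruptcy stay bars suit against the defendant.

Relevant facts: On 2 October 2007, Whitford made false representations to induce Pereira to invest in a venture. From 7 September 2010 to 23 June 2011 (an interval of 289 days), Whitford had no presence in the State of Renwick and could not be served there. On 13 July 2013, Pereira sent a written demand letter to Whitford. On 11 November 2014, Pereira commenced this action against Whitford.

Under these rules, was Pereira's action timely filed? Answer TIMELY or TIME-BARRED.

TIME-BARRED

The claim accrued on 2 October 2007, when the wrongful act occurred.
Adding the 6 years base period to 2 October 2007 gives a deadline of 2 October 2013, before any tolling.
Because the defendant's absence from the jurisdiction ran from 7 September 2010 to 23 June 2011, the deadline is extended by 289 days to 18 July 2014.
The other events in the timeline have no effect on the limitation period under the stated rules.
Filing on 11 November 2014 missed the 18 July 2014 deadline — the action is time-barred.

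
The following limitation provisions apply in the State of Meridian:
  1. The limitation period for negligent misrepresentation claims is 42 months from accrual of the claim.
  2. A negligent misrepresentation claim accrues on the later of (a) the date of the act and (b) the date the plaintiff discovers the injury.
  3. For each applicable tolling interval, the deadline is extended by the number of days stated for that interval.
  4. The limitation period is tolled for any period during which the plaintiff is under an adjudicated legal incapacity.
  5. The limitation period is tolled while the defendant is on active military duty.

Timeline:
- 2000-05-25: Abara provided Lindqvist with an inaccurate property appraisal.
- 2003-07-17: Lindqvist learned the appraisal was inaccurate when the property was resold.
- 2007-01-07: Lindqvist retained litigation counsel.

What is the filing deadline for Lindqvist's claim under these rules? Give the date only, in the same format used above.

Taking the later of the act (2000-05-25) and discovery (2003-07-17), the claim accrued on 2003-07-17.
The untolled deadline — 42 months after 2003-07-17 — is 2007-01-17.
The other events in the timeline have no effect on the limitation period under the stated rules.

2007-01-17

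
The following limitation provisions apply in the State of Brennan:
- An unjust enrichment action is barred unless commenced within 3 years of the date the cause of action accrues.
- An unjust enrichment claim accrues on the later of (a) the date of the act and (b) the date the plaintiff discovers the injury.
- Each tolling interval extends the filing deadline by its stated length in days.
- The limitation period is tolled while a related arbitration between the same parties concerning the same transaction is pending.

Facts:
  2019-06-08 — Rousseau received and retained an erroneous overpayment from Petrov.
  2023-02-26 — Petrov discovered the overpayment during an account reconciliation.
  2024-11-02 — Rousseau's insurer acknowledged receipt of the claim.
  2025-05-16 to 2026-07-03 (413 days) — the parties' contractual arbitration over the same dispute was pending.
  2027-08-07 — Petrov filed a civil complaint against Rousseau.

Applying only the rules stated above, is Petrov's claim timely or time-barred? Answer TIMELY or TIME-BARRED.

Taking the later of the act (2019-06-08) and discovery (2023-02-26), the claim accrued on 2023-02-26.
Adding the 3 years base period to 2023-02-26 gives a deadline of 2026-02-26, before any tolling.
Because the pending related arbitration ran from 2025-05-16 to 2026-07-03, the deadline is extended by 413 days to 2027-04-15.
Nothing else in the chronology tolls or restarts the period.
The 2027-08-07 filing falls after the 2027-04-15 deadline; the claim is time-barred.

TIME-BARRED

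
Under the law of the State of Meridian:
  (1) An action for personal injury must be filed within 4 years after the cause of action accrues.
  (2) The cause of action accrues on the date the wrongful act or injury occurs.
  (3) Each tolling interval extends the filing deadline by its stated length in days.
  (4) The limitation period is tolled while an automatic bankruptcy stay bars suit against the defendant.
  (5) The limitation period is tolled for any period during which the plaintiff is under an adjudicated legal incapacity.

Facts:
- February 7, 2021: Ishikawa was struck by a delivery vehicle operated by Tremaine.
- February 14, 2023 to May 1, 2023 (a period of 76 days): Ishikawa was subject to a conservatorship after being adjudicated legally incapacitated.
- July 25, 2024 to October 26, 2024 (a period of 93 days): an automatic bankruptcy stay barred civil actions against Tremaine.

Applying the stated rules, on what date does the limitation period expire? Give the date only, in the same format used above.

July 26, 2025

The limitation period began to run on February 7, 2021.
Adding the 4 years base period to February 7, 2021 gives a deadline of February 7, 2025, before any tolling.
The plaintiff's legal incapacity from February 14, 2023 to May 1, 2023 tolled the period for 76 days, extending the deadline to April 24, 2025.
The automatic bankruptcy stay from July 25, 2024 to October 26, 2024 tolled the period for 93 days, extending the deadline to July 26, 2025.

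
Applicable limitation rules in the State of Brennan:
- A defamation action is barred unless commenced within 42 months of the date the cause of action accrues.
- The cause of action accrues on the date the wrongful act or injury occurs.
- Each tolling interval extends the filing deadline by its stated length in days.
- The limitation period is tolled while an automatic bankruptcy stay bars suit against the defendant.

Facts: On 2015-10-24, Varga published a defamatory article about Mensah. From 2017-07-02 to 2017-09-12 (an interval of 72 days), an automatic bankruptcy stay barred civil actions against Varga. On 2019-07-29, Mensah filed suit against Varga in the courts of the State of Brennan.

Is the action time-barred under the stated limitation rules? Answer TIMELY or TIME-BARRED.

The claim accrued on 2015-10-24, when the wrongful act occurred.
Adding the 42 months base period to 2015-10-24 gives a deadline of 2019-04-24, before any tolling.
The automatic bankruptcy stay from 2017-07-02 to 2017-09-12 tolled the period for 72 days, extending the deadline to 2019-07-05.
Mensah filed on 2019-07-29, after the 2019-07-05 deadline, so the action is time-barred.

TIME-BARRED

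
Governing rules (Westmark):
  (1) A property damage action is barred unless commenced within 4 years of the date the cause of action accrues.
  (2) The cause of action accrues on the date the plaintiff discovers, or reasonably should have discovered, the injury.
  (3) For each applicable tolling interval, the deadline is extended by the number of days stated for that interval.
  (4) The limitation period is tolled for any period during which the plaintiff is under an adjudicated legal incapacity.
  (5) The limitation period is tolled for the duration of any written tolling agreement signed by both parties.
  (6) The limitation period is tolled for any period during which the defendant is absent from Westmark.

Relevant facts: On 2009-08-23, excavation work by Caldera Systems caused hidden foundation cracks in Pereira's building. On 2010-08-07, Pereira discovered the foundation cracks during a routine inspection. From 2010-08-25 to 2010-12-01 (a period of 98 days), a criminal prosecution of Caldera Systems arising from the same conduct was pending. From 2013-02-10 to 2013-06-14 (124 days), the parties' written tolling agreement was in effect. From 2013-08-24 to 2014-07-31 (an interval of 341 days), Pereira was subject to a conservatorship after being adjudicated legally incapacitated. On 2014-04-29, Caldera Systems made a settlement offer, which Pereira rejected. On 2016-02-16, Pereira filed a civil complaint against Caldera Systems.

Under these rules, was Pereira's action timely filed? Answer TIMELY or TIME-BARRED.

Under the discovery rule, the claim accrued on 2010-08-07, when Pereira discovered the injury — not on the 2009-08-23 date of the underlying act.
4 years from 2010-08-07 is 2014-08-07.
The period was tolled for 124 days by the written tolling agreement (2013-02-10 to 2013-06-14), pushing the deadline to 2014-12-09.
Because the plaintiff's legal incapacity ran from 2013-08-24 to 2014-07-31, the deadline is extended by 341 days to 2015-11-15.
Although a criminal prosecution ran from 2010-08-25 to 2010-12-01, the stated rules do not make that a tolling event, so it is disregarded.
Nothing else in the chronology tolls or restarts the period.
Filing on 2016-02-16 missed the 2015-11-15 deadline — the action is time-barred.

TIME-BARRED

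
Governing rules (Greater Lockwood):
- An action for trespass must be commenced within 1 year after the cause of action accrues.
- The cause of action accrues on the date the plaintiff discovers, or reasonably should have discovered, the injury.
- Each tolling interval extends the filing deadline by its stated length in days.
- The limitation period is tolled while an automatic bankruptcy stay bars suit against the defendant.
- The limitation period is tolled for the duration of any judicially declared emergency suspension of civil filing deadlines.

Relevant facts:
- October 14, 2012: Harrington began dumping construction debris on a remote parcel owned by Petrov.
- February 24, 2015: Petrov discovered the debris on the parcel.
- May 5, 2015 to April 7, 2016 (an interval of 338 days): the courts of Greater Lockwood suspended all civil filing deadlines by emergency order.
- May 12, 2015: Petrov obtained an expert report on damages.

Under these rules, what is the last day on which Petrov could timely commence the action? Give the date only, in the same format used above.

January 27, 2017

Accrual is tied to discovery, so the period began on February 24, 2015 rather than on October 14, 2012 when the act occurred.
The untolled deadline — 1 year after February 24, 2015 — is February 24, 2016.
The period was tolled for 338 days by the emergency suspension of filing deadlines (May 5, 2015 to April 7, 2016), pushing the deadline to January 27, 2017.
None of the other events listed affects the running of the period under the stated rules.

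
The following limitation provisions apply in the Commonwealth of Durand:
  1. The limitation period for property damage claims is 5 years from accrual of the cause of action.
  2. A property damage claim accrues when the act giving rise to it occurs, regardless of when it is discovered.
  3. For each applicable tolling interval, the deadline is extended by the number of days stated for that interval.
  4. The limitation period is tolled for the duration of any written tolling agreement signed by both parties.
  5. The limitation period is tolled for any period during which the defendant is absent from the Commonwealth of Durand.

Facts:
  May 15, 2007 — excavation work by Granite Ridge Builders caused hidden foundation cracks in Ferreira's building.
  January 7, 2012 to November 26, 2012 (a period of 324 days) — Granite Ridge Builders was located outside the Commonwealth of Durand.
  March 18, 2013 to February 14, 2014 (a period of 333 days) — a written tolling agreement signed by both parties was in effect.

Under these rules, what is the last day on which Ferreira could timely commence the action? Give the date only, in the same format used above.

March 3, 2014

The claim accrued on May 15, 2007, when the wrongful act occurred.
The untolled deadline — 5 years after May 15, 2007 — is May 15, 2012.
Because the defendant's absence from the jurisdiction ran from January 7, 2012 to November 26, 2012, the deadline is extended by 324 days to April 4, 2013.
Because the written tolling agreement ran from March 18, 2013 to February 14, 2014, the deadline is extended by 333 days to March 3, 2014.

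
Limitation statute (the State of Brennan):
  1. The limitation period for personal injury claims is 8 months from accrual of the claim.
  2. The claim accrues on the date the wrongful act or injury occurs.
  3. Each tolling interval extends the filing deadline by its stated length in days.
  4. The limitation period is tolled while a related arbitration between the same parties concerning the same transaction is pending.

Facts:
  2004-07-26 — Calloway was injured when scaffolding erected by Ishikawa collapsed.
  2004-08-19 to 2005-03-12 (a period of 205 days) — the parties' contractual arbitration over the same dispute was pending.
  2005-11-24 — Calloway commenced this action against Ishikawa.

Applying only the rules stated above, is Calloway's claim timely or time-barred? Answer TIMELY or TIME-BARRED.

The claim accrued on 2004-07-26, the date of the act.
The untolled deadline — 8 months after 2004-07-26 — is 2005-03-26.
Because the pending related arbitration ran from 2004-08-19 to 2005-03-12, the deadline is extended by 205 days to 2005-10-17.
Calloway filed on 2005-11-24, after the 2005-10-17 deadline, so the action is time-barred.

TIME-BARRED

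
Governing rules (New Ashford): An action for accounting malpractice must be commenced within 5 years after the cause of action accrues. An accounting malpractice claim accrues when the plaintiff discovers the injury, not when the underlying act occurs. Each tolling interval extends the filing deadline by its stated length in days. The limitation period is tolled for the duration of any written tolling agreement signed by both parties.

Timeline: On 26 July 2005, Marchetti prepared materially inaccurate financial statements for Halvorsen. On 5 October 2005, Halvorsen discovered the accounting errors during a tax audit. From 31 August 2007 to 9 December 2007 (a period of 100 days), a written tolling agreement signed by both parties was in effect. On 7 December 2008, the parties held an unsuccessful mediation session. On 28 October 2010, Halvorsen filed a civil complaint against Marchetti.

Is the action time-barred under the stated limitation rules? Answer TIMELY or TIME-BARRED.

Accrual is tied to discovery, so the period began on 5 October 2005 rather than on 26 July 2005 when the act occurred.
5 years from 5 October 2005 is 5 October 2010.
Because the written tolling agreement ran from 31 August 2007 to 9 December 2007, the deadline is extended by 100 days to 13 January 2011.
The other events in the timeline have no effect on the limitation period under the stated rules.
Filing on 28 October 2010 beat the 13 January 2011 deadline — the action is timely.

TIMELY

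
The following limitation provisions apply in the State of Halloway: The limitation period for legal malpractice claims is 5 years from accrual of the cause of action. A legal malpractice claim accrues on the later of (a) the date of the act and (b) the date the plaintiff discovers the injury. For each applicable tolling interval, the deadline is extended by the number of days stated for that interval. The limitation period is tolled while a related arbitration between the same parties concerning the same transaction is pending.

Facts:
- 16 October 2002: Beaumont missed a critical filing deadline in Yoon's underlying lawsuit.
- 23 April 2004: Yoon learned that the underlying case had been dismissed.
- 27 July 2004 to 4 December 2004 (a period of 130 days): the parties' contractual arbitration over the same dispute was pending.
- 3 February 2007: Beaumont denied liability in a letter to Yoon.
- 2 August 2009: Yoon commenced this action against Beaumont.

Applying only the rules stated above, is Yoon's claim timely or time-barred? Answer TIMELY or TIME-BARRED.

Taking the later of the act (16 October 2002) and discovery (23 April 2004), the claim accrued on 23 April 2004.
Adding the 5 years base period to 23 April 2004 gives a deadline of 23 April 2009, before any tolling.
Because the pending related arbitration ran from 27 July 2004 to 4 December 2004, the deadline is extended by 130 days to 31 August 2009.
Nothing else in the chronology tolls or restarts the period.
Filing on 2 August 2009 beat the 31 August 2009 deadline — the action is timely.

TIMELY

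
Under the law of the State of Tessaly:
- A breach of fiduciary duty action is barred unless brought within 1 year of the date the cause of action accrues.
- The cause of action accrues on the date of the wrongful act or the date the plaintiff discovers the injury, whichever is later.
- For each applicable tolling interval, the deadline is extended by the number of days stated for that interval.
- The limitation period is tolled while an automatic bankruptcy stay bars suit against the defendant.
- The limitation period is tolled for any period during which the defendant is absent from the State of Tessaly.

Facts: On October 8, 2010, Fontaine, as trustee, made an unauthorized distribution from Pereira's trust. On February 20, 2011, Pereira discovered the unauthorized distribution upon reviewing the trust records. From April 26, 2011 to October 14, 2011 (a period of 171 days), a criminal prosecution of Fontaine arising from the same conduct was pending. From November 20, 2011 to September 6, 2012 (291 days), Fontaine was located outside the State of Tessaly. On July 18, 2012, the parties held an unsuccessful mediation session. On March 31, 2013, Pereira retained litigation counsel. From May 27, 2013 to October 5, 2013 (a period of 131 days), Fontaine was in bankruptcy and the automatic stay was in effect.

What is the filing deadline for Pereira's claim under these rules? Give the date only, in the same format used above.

Because discovery on February 20, 2011 post-dates the October 8, 2010 act, accrual under the later-of rule falls on February 20, 2011.
1 year from February 20, 2011 is February 20, 2012.
Because the defendant's absence from the jurisdiction ran from November 20, 2011 to September 6, 2012, the deadline is extended by 291 days to December 7, 2012.
By the time the automatic bankruptcy stay began on May 27, 2013, the limitation period had already expired on December 7, 2012; that interval cannot revive it.
The pending criminal prosecution from April 26, 2011 to October 14, 2011 does not toll the period, because no stated rule makes a criminal prosecution a tolling event.
None of the other events listed affects the running of the period under the stated rules.

December 7, 2012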